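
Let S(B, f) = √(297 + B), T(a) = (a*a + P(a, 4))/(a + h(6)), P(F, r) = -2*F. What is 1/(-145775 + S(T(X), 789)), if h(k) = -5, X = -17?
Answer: -3207050/467507707539 - √136642/467507707539 ≈ -6.8607e-6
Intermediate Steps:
T(a) = (a² - 2*a)/(-5 + a) (T(a) = (a*a - 2*a)/(a - 5) = (a² - 2*a)/(-5 + a))
1/(-145775 + S(T(X), 789)) = 1/(-145775 + √(297 - 17*(-2 - 17)/(-5 - 17))) = 1/(-145775 + √(297 - 17*(-19)/(-22))) = 1/(-145775 + √(297 - 17*(-1/22)*(-19))) = 1/(-145775 + √(297 - 323/22)) = 1/(-145775 + √(6211/22)) = 1/(-145775 + √136642/22)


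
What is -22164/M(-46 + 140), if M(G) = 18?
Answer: -3694/3 ≈ -1231.3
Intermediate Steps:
-22164/M(-46 + 140) = -22164/18 = -22164*1/18 = -3694/3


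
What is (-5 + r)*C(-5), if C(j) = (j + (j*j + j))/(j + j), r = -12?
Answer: 51/2 ≈ 25.500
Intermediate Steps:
C(j) = (j² + 2*j)/(2*j) (C(j) = (j + (j² + j))/((2*j)) = (j + (j + j²))*(1/(2*j)) = (j² + 2*j)*(1/(2*j)) = (j² + 2*j)/(2*j))
(-5 + r)*C(-5) = (-5 - 12)*(1 + (½)*(-5)) = -17*(1 - 5/2) = -17*(-3/2) = 51/2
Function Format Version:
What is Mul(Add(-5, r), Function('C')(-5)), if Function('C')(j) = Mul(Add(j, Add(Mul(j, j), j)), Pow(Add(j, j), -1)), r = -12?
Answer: Rational(51, 2) ≈ 25.500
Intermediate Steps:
Function('C')(j) = Mul(Rational(1, 2), Pow(j, -1), Add(Pow(j, 2), Mul(2, j))) (Function('C')(j) = Mul(Add(j, Add(Pow(j, 2), j)), Pow(Mul(2, j), -1)) = Mul(Add(j, Add(j, Pow(j, 2))), Mul(Rational(1, 2), Pow(j, -1))) = Mul(Add(Pow(j, 2), Mul(2, j)), Mul(Rational(1, 2), Pow(j, -1))) = Mul(Rational(1, 2), Pow(j, -1), Add(Pow(j, 2), Mul(2, j))))
Mul(Add(-5, r), Function('C')(-5)) = Mul(Add(-5, -12), Add(1, Mul(Rational(1, 2), -5))) = Mul(-17, Add(1, Rational(-5, 2))) = Mul(-17, Rational(-3, 2)) = Rational(51, 2)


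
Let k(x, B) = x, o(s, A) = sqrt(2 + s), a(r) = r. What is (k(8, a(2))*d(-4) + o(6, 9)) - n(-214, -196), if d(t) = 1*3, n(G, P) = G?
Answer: 238 + 2*sqrt(2) ≈ 240.83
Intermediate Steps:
d(t) = 3
(k(8, a(2))*d(-4) + o(6, 9)) - n(-214, -196) = (8*3 + sqrt(2 + 6)) - 1*(-214) = (24 + sqrt(8)) + 214 = (24 + 2*sqrt(2)) + 214 = 238 + 2*sqrt(2)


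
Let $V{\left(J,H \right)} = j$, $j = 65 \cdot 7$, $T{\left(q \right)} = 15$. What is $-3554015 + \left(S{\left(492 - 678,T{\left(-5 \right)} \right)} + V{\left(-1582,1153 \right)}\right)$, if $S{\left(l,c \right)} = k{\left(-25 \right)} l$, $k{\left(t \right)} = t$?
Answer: $-3548910$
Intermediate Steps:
$j = 455$
$V{\left(J,H \right)} = 455$
$S{\left(l,c \right)} = - 25 l$
$-3554015 + \left(S{\left(492 - 678,T{\left(-5 \right)} \right)} + V{\left(-1582,1153 \right)}\right) = -3554015 - \left(-455 + 25 \left(492 - 678\right)\right) = -3554015 + \left(\left(-25\right) \left(-186\right) + 455\right) = -3554015 + \left(4650 + 455\right) = -3554015 + 5105 = -3548910$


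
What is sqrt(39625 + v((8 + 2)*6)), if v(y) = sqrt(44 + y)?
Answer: sqrt(39625 + 2*sqrt(26)) ≈ 199.09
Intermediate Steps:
sqrt(39625 + v((8 + 2)*6)) = sqrt(39625 + sqrt(44 + (8 + 2)*6)) = sqrt(39625 + sqrt(44 + 10*6)) = sqrt(39625 + sqrt(44 + 60)) = sqrt(39625 + sqrt(104)) = sqrt(39625 + 2*sqrt(26))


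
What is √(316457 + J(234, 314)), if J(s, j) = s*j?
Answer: √389933 ≈ 624.45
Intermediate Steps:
J(s, j) = j*s
√(316457 + J(234, 314)) = √(316457 + 314*234) = √(316457 + 73476) = √389933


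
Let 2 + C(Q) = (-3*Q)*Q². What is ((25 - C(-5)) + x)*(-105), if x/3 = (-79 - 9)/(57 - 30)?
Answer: 112700/3 ≈ 37567.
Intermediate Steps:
C(Q) = -2 - 3*Q³ (C(Q) = -2 + (-3*Q)*Q² = -2 - 3*Q³)
x = -88/9 (x = 3*((-79 - 9)/(57 - 30)) = 3*(-88/27) = -88/9 ≈ -9.7778)
((25 - C(-5)) + x)*(-105) = ((25 - (-2 - 3*(-5)³)) - 88/9)*(-105) = ((25 - (-2 - 3*(-125))) - 88/9)*(-105) = ((25 - (-2 + 375)) - 88/9)*(-105) = ((25 - 1*373) - 88/9)*(-105) = ((25 - 373) - 88/9)*(-105) = (-348 - 88/9)*(-105) = -3220/9*(-105) = 112700/3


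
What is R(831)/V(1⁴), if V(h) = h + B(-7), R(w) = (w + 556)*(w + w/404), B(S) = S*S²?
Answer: -2729835/808 ≈ -3378.5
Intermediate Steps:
B(S) = S³
R(w) = 405*w*(556 + w)/404 (R(w) = (556 + w)*(w + w*(1/404)) = (556 + w)*(w + w/404) = (556 + w)*(405*w/404) = 405*w*(556 + w)/404)
V(h) = -343 + h (V(h) = h + (-7)³ = h - 343 = -343 + h)
R(831)/V(1⁴) = ((405/404)*831*(556 + 831))/(-343 + 1⁴) = ((405/404)*831*1387)/(-343 + 1) = (466801785/404)/(-342) = (466801785/404)*(-1/342) = -2729835/808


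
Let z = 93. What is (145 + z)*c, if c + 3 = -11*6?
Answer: -16422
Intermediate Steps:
c = -69 (c = -3 - 11*6 = -3 - 66 = -69)
(145 + z)*c = (145 + 93)*(-69) = 238*(-69) = -16422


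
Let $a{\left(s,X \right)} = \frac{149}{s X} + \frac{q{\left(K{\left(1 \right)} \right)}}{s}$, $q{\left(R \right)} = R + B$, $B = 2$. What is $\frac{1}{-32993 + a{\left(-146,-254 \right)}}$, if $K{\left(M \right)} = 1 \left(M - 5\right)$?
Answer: $- \frac{508}{16760435} \approx -3.0309 \cdot 10^{-5}$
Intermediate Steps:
$K{\left(M \right)} = -5 + M$ ($K{\left(M \right)} = 1 \left(-5 + M\right) = -5 + M$)
$q{\left(R \right)} = 2 + R$ ($q{\left(R \right)} = R + 2 = 2 + R$)
$a{\left(s,X \right)} = - \frac{2}{s} + \frac{149}{X s}$ ($a{\left(s,X \right)} = \frac{149}{s X} + \frac{2 + \left(-5 + 1\right)}{s} = \frac{149}{X s} + \frac{2 - 4}{s} = 149 \frac{1}{X s} - \frac{2}{s} = \frac{149}{X s} - \frac{2}{s} = - \frac{2}{s} + \frac{149}{X s}$)
$\frac{1}{-32993 + a{\left(-146,-254 \right)}} = \frac{1}{-32993 + \frac{149 - -508}{\left(-254\right) \left(-146\right)}} = \frac{1}{-32993 - - \frac{149 + 508}{37084}} = \frac{1}{-32993 - \left(- \frac{1}{37084}\right) 657} = \frac{1}{-32993 + \frac{9}{508}} = \frac{1}{- \frac{16760435}{508}} = - \frac{508}{16760435}$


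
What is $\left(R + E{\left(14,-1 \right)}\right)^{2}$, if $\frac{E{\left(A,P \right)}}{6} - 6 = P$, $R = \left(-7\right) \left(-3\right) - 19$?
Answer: $1024$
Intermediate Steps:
$R = 2$ ($R = 21 - 19 = 2$)
$E{\left(A,P \right)} = 36 + 6 P$
$\left(R + E{\left(14,-1 \right)}\right)^{2} = \left(2 + \left(36 + 6 \left(-1\right)\right)\right)^{2} = \left(2 + \left(36 - 6\right)\right)^{2} = \left(2 + 30\right)^{2} = 32^{2} = 1024$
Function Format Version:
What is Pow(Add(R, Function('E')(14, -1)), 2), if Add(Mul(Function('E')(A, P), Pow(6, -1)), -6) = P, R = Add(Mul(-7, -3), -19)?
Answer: 1024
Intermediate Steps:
R = 2 (R = Add(21, -19) = 2)
Function('E')(A, P) = Add(36, Mul(6, P))
Pow(Add(R, Function('E')(14, -1)), 2) = Pow(Add(2, Add(36, Mul(6, -1))), 2) = Pow(Add(2, Add(36, -6)), 2) = Pow(Add(2, 30), 2) = Pow(32, 2) = 1024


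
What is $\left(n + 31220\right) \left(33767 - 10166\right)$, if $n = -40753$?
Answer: $-224988333$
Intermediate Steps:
$\left(n + 31220\right) \left(33767 - 10166\right) = \left(-40753 + 31220\right) \left(33767 - 10166\right) = \left(-9533\right) 23601 = -224988333$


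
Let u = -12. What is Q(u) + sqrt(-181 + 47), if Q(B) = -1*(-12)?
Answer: 12 + I*sqrt(134) ≈ 12.0 + 11.576*I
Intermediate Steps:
Q(B) = 12
Q(u) + sqrt(-181 + 47) = 12 + sqrt(-181 + 47) = 12 + sqrt(-134) = 12 + I*sqrt(134)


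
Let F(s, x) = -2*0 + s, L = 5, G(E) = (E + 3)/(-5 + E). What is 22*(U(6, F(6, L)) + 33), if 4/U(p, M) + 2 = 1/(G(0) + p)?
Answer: 33198/49 ≈ 677.51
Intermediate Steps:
G(E) = (3 + E)/(-5 + E)
F(s, x) = s (F(s, x) = 0 + s = s)
U(p, M) = 4/(-2 + 1/(-⅗ + p)) (U(p, M) = 4/(-2 + 1/((3 + 0)/(-5 + 0) + p)) = 4/(-2 + 1/(3/(-5) + p)) = 4/(-2 + 1/(-⅕*3 + p)) = 4/(-2 + 1/(-⅗ + p)))
22*(U(6, F(6, L)) + 33) = 22*(4*(3 - 5*6)/(-11 + 10*6) + 33) = 22*(4*(3 - 30)/(-11 + 60) + 33) = 22*(4*(-27)/49 + 33) = 22*(4*(1/49)*(-27) + 33) = 22*(-108/49 + 33) = 22*(1509/49) = 33198/49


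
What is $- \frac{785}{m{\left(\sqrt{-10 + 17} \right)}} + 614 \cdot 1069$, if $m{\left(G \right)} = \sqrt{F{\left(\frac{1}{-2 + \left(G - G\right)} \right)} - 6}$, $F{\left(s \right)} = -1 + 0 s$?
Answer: $656366 + \frac{785 i \sqrt{7}}{7} \approx 6.5637 \cdot 10^{5} + 296.7 i$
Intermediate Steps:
$F{\left(s \right)} = -1$ ($F{\left(s \right)} = -1 + 0 = -1$)
$m{\left(G \right)} = i \sqrt{7}$ ($m{\left(G \right)} = \sqrt{-1 - 6} = \sqrt{-7} = i \sqrt{7}$)
$- \frac{785}{m{\left(\sqrt{-10 + 17} \right)}} + 614 \cdot 1069 = - \frac{785}{i \sqrt{7}} + 614 \cdot 1069 = - 785 \left(- \frac{i \sqrt{7}}{7}\right) + 656366 = \frac{785 i \sqrt{7}}{7} + 656366 = 656366 + \frac{785 i \sqrt{7}}{7}$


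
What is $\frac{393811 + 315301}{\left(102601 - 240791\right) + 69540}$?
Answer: $- \frac{354556}{34325} \approx -10.329$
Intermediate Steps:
$\frac{393811 + 315301}{\left(102601 - 240791\right) + 69540} = \frac{709112}{-138190 + 69540} = \frac{709112}{-68650} = 709112 \left(- \frac{1}{68650}\right) = - \frac{354556}{34325}$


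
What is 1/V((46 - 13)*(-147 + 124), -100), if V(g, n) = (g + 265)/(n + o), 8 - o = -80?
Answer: 6/247 ≈ 0.024291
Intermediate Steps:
o = 88 (o = 8 - 1*(-80) = 8 + 80 = 88)
V(g, n) = (265 + g)/(88 + n) (V(g, n) = (g + 265)/(n + 88) = (265 + g)/(88 + n))
1/V((46 - 13)*(-147 + 124), -100) = 1/((265 + (46 - 13)*(-147 + 124))/(88 - 100)) = 1/((265 + 33*(-23))/(-12)) = 1/(-(265 - 759)/12) = 1/(-1/12*(-494)) = 1/(247/6) = 6/247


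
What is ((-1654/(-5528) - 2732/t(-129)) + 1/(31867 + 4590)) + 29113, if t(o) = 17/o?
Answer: 85385454686603/1713041516 ≈ 49844.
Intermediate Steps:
((-1654/(-5528) - 2732/t(-129)) + 1/(31867 + 4590)) + 29113 = ((-1654/(-5528) - 2732/(17/(-129))) + 1/(31867 + 4590)) + 29113 = ((-1654*(-1/5528) - 2732/(17*(-1/129))) + 1/36457) + 29113 = ((827/2764 - 2732/(-17/129)) + 1/36457) + 29113 = ((827/2764 - 2732*(-129/17)) + 1/36457) + 29113 = ((827/2764 + 352428/17) + 1/36457) + 29113 = (974125051/46988 + 1/36457) + 29113 = 35513677031295/1713041516 + 29113 = 85385454686603/1713041516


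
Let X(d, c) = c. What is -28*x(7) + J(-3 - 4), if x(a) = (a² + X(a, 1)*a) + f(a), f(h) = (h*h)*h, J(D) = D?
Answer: -11179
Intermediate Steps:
f(h) = h³ (f(h) = h²*h = h³)
x(a) = a + a² + a³ (x(a) = (a² + 1*a) + a³ = (a² + a) + a³ = (a + a²) + a³ = a + a² + a³)
-28*x(7) + J(-3 - 4) = -196*(1 + 7 + 7²) + (-3 - 4) = -196*(1 + 7 + 49) - 7 = -196*57 - 7 = -28*399 - 7 = -11172 - 7 = -11179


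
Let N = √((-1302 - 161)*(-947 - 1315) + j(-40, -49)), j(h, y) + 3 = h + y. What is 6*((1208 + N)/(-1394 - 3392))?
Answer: -3624/2393 - 3*√3309214/2393 ≈ -3.7950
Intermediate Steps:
j(h, y) = -3 + h + y (j(h, y) = -3 + (h + y) = -3 + h + y)
N = √3309214 (N = √((-1302 - 161)*(-947 - 1315) + (-3 - 40 - 49)) = √(-1463*(-2262) - 92) = √(3309306 - 92) = √3309214 ≈ 1819.1)
6*((1208 + N)/(-1394 - 3392)) = 6*((1208 + √3309214)/(-1394 - 3392)) = 6*((1208 + √3309214)/(-4786)) = 6*((1208 + √3309214)*(-1/4786)) = 6*(-604/2393 - √3309214/4786) = -3624/2393 - 3*√3309214/2393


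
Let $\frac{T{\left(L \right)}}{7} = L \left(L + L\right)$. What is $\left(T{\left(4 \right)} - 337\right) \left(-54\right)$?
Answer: $6102$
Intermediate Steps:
$T{\left(L \right)} = 14 L^{2}$ ($T{\left(L \right)} = 7 L \left(L + L\right) = 7 L 2 L = 7 \cdot 2 L^{2} = 14 L^{2}$)
$\left(T{\left(4 \right)} - 337\right) \left(-54\right) = \left(14 \cdot 4^{2} - 337\right) \left(-54\right) = \left(14 \cdot 16 - 337\right) \left(-54\right) = \left(224 - 337\right) \left(-54\right) = \left(-113\right) \left(-54\right) = 6102$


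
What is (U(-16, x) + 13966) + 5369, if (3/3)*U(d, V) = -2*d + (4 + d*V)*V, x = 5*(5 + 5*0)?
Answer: 9467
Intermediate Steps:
x = 25 (x = 5*(5 + 0) = 5*5 = 25)
U(d, V) = -2*d + V*(4 + V*d) (U(d, V) = -2*d + (4 + d*V)*V = -2*d + (4 + V*d)*V = -2*d + V*(4 + V*d))
(U(-16, x) + 13966) + 5369 = ((-2*(-16) + 4*25 - 16*25²) + 13966) + 5369 = ((32 + 100 - 16*625) + 13966) + 5369 = ((32 + 100 - 10000) + 13966) + 5369 = (-9868 + 13966) + 5369 = 4098 + 5369 = 9467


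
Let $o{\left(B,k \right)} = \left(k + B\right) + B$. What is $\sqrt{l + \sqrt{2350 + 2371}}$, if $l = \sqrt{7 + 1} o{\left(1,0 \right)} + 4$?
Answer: $\sqrt{4 + \sqrt{4721} + 4 \sqrt{2}} \approx 8.8525$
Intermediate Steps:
$o{\left(B,k \right)} = k + 2 B$ ($o{\left(B,k \right)} = \left(B + k\right) + B = k + 2 B$)
$l = 4 + 4 \sqrt{2}$ ($l = \sqrt{7 + 1} \left(0 + 2 \cdot 1\right) + 4 = \sqrt{8} \left(0 + 2\right) + 4 = 2 \sqrt{2} \cdot 2 + 4 = 4 \sqrt{2} + 4 = 4 + 4 \sqrt{2} \approx 9.6569$)
$\sqrt{l + \sqrt{2350 + 2371}} = \sqrt{\left(4 + 4 \sqrt{2}\right) + \sqrt{2350 + 2371}} = \sqrt{\left(4 + 4 \sqrt{2}\right) + \sqrt{4721}} = \sqrt{4 + \sqrt{4721} + 4 \sqrt{2}}$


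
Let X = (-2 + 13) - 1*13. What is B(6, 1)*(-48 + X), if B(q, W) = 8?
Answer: -400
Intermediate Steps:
X = -2 (X = 11 - 13 = -2)
B(6, 1)*(-48 + X) = 8*(-48 - 2) = 8*(-50) = -400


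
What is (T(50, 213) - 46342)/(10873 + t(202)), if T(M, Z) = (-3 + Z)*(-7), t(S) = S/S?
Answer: -23906/5437 ≈ -4.3969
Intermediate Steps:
t(S) = 1
T(M, Z) = 21 - 7*Z
(T(50, 213) - 46342)/(10873 + t(202)) = ((21 - 7*213) - 46342)/(10873 + 1) = ((21 - 1491) - 46342)/10874 = (-1470 - 46342)*(1/10874) = -47812*1/10874 = -23906/5437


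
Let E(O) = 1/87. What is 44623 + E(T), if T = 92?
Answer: 3882202/87 ≈ 44623.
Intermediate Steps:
E(O) = 1/87
44623 + E(T) = 44623 + 1/87 = 3882202/87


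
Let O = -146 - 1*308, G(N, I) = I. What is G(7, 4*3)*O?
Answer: -5448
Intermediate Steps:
O = -454 (O = -146 - 308 = -454)
G(7, 4*3)*O = (4*3)*(-454) = 12*(-454) = -5448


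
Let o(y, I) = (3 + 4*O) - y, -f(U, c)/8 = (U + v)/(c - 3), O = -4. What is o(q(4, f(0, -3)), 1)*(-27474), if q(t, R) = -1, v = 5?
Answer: 329688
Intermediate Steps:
f(U, c) = -8*(5 + U)/(-3 + c) (f(U, c) = -8*(U + 5)/(c - 3) = -8*(5 + U)/(-3 + c))
o(y, I) = -13 - y (o(y, I) = (3 + 4*(-4)) - y = (3 - 16) - y = -13 - y)
o(q(4, f(0, -3)), 1)*(-27474) = (-13 - 1*(-1))*(-27474) = (-13 + 1)*(-27474) = -12*(-27474) = 329688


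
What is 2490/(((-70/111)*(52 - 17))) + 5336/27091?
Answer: -747460829/6637295 ≈ -112.62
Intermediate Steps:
2490/(((-70/111)*(52 - 17))) + 5336/27091 = 2490/((-70*1/111*35)) + 5336*(1/27091) = 2490/((-70/111*35)) + 5336/27091 = 2490/(-2450/111) + 5336/27091 = 2490*(-111/2450) + 5336/27091 = -27639/245 + 5336/27091 = -747460829/6637295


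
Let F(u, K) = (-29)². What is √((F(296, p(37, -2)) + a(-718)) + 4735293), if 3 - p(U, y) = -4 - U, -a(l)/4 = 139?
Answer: √4735578 ≈ 2176.1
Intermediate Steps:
a(l) = -556 (a(l) = -4*139 = -556)
p(U, y) = 7 + U (p(U, y) = 3 - (-4 - U) = 3 + (4 + U) = 7 + U)
F(u, K) = 841
√((F(296, p(37, -2)) + a(-718)) + 4735293) = √((841 - 556) + 4735293) = √(285 + 4735293) = √4735578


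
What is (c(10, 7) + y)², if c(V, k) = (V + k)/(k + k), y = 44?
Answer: 400689/196 ≈ 2044.3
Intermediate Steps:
c(V, k) = (V + k)/(2*k) (c(V, k) = (V + k)/((2*k)) = (V + k)*(1/(2*k)) = (V + k)/(2*k))
(c(10, 7) + y)² = ((½)*(10 + 7)/7 + 44)² = ((½)*(⅐)*17 + 44)² = (17/14 + 44)² = (633/14)² = 400689/196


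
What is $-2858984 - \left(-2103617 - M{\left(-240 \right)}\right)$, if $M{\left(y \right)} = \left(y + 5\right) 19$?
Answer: $-759832$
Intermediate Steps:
$M{\left(y \right)} = 95 + 19 y$ ($M{\left(y \right)} = \left(5 + y\right) 19 = 95 + 19 y$)
$-2858984 - \left(-2103617 - M{\left(-240 \right)}\right) = -2858984 - \left(-2103617 - \left(95 + 19 \left(-240\right)\right)\right) = -2858984 - \left(-2103617 - \left(95 - 4560\right)\right) = -2858984 - \left(-2103617 - -4465\right) = -2858984 - \left(-2103617 + 4465\right) = -2858984 - -2099152 = -2858984 + 2099152 = -759832$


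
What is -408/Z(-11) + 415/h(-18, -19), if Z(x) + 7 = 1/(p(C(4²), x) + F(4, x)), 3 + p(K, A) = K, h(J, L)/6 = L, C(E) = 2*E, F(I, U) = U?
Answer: 785341/14250 ≈ 55.112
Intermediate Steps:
h(J, L) = 6*L
p(K, A) = -3 + K
Z(x) = -7 + 1/(29 + x) (Z(x) = -7 + 1/((-3 + 2*4²) + x) = -7 + 1/((-3 + 2*16) + x) = -7 + 1/((-3 + 32) + x) = -7 + 1/(29 + x))
-408/Z(-11) + 415/h(-18, -19) = -408*(29 - 11)/(-202 - 7*(-11)) + 415/((6*(-19))) = -408*18/(-202 + 77) + 415/(-114) = -408/((1/18)*(-125)) + 415*(-1/114) = -408/(-125/18) - 415/114 = -408*(-18/125) - 415/114 = 7344/125 - 415/114 = 785341/14250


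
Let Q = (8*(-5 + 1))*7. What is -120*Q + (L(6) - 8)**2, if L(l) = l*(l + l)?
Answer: 30976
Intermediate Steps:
L(l) = 2*l**2 (L(l) = l*(2*l) = 2*l**2)
Q = -224 (Q = (8*(-4))*7 = -32*7 = -224)
-120*Q + (L(6) - 8)**2 = -120*(-224) + (2*6**2 - 8)**2 = 26880 + (2*36 - 8)**2 = 26880 + (72 - 8)**2 = 26880 + 64**2 = 26880 + 4096 = 30976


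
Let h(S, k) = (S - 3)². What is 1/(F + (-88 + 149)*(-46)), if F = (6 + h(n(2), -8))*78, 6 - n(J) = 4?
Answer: -1/2260 ≈ -0.00044248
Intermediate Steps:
n(J) = 2 (n(J) = 6 - 1*4 = 6 - 4 = 2)
h(S, k) = (-3 + S)²
F = 546 (F = (6 + (-3 + 2)²)*78 = (6 + (-1)²)*78 = (6 + 1)*78 = 7*78 = 546)
1/(F + (-88 + 149)*(-46)) = 1/(546 + (-88 + 149)*(-46)) = 1/(546 + 61*(-46)) = 1/(546 - 2806) = 1/(-2260) = -1/2260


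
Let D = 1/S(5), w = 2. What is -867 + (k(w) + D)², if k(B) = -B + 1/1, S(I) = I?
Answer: -21659/25 ≈ -866.36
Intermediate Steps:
k(B) = 1 - B (k(B) = -B + 1 = 1 - B)
D = ⅕ (D = 1/5 = ⅕ ≈ 0.20000)
-867 + (k(w) + D)² = -867 + ((1 - 1*2) + ⅕)² = -867 + ((1 - 2) + ⅕)² = -867 + (-1 + ⅕)² = -867 + (-⅘)² = -867 + 16/25 = -21659/25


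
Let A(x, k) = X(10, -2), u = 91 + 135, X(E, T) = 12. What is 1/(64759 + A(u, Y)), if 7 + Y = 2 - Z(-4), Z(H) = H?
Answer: 1/64771 ≈ 1.5439e-5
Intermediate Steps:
Y = -1 (Y = -7 + (2 - 1*(-4)) = -7 + (2 + 4) = -7 + 6 = -1)
u = 226
A(x, k) = 12
1/(64759 + A(u, Y)) = 1/(64759 + 12) = 1/64771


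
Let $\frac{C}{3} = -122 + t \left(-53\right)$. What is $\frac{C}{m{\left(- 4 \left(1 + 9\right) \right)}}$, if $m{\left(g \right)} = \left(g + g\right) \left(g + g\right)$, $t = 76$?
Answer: $- \frac{249}{128} \approx -1.9453$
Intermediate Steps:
$m{\left(g \right)} = 4 g^{2}$ ($m{\left(g \right)} = 2 g 2 g = 4 g^{2}$)
$C = -12450$ ($C = 3 \left(-122 + 76 \left(-53\right)\right) = 3 \left(-122 - 4028\right) = 3 \left(-4150\right) = -12450$)
$\frac{C}{m{\left(- 4 \left(1 + 9\right) \right)}} = - \frac{12450}{4 \left(- 4 \left(1 + 9\right)\right)^{2}} = - \frac{12450}{4 \left(\left(-4\right) 10\right)^{2}} = - \frac{12450}{4 \left(-40\right)^{2}} = - \frac{12450}{4 \cdot 1600} = - \frac{12450}{6400} = \left(-12450\right) \frac{1}{6400} = - \frac{249}{128}$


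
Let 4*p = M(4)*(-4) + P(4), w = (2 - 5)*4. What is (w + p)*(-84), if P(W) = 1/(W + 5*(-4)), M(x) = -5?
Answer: 9429/16 ≈ 589.31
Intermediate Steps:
P(W) = 1/(-20 + W) (P(W) = 1/(W - 20) = 1/(-20 + W))
w = -12 (w = -3*4 = -12)
p = 319/64 (p = (-5*(-4) + 1/(-20 + 4))/4 = (20 + 1/(-16))/4 = (20 - 1/16)/4 = (1/4)*(319/16) = 319/64 ≈ 4.9844)
(w + p)*(-84) = (-12 + 319/64)*(-84) = -449/64*(-84) = 9429/16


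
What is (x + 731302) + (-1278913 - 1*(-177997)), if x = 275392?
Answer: -94222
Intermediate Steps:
(x + 731302) + (-1278913 - 1*(-177997)) = (275392 + 731302) + (-1278913 - 1*(-177997)) = 1006694 + (-1278913 + 177997) = 1006694 - 1100916 = -94222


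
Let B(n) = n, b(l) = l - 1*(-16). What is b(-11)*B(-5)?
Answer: -25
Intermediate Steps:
b(l) = 16 + l (b(l) = l + 16 = 16 + l)
b(-11)*B(-5) = (16 - 11)*(-5) = 5*(-5) = -25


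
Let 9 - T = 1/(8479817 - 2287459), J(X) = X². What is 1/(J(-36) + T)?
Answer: 6192358/8081027189 ≈ 0.00076628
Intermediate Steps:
T = 55731221/6192358 (T = 9 - 1/(8479817 - 2287459) = 9 - 1/6192358 = 55731221/6192358 ≈ 9.0000)
1/(J(-36) + T) = 1/((-36)² + 55731221/6192358) = 1/(1296 + 55731221/6192358) = 1/(8081027189/6192358) = 6192358/8081027189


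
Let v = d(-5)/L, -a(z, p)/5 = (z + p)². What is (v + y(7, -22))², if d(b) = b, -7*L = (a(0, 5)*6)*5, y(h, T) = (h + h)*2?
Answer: 440706049/562500 ≈ 783.48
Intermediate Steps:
y(h, T) = 4*h (y(h, T) = (2*h)*2 = 4*h)
a(z, p) = -5*(p + z)² (a(z, p) = -5*(z + p)² = -5*(p + z)²)
L = 3750/7 (L = --5*(5 + 0)²*6*5/7 = --5*5²*6*5/7 = --5*25*6*5/7 = -(-125*6)*5/7 = -(-750)*5/7 = -⅐*(-3750) = 3750/7 ≈ 535.71)
v = -7/750 (v = -5/3750/7 = -5*7/3750 = -7/750 ≈ -0.0093333)
(v + y(7, -22))² = (-7/750 + 4*7)² = (-7/750 + 28)² = (20993/750)² = 440706049/562500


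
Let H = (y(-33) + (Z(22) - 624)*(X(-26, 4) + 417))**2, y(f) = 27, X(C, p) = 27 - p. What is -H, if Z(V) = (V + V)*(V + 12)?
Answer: -147231061849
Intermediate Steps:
Z(V) = 2*V*(12 + V) (Z(V) = (2*V)*(12 + V) = 2*V*(12 + V))
H = 147231061849 (H = (27 + (2*22*(12 + 22) - 624)*((27 - 1*4) + 417))**2 = (27 + (2*22*34 - 624)*((27 - 4) + 417))**2 = (27 + (1496 - 624)*(23 + 417))**2 = (27 + 872*440)**2 = (27 + 383680)**2 = 383707**2 = 147231061849)
-H = -1*147231061849 = -147231061849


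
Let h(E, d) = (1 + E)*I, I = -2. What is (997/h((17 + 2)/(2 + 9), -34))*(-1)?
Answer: 10967/60 ≈ 182.78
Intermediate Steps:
h(E, d) = -2 - 2*E (h(E, d) = (1 + E)*(-2) = -2 - 2*E)
(997/h((17 + 2)/(2 + 9), -34))*(-1) = (997/(-2 - 2*(17 + 2)/(2 + 9)))*(-1) = (997/(-2 - 38/11))*(-1) = (997/(-60/11))*(-1) = (997*(-11/60))*(-1) = -10967/60*(-1) = 10967/60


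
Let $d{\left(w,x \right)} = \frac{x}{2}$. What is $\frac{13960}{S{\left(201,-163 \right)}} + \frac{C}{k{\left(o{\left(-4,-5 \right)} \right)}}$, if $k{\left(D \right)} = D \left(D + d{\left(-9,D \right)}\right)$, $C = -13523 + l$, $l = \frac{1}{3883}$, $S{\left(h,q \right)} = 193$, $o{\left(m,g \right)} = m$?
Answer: $- \frac{1104179078}{2248257} \approx -491.13$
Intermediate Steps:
$d{\left(w,x \right)} = \frac{x}{2}$ ($d{\left(w,x \right)} = x \frac{1}{2} = \frac{x}{2}$)
$l = \frac{1}{3883} \approx 0.00025753$
$C = - \frac{52509808}{3883}$ ($C = -13523 + \frac{1}{3883} = - \frac{52509808}{3883} \approx -13523.0$)
$k{\left(D \right)} = \frac{3 D^{2}}{2}$ ($k{\left(D \right)} = D \left(D + \frac{D}{2}\right) = D \frac{3 D}{2} = \frac{3 D^{2}}{2}$)
$\frac{13960}{S{\left(201,-163 \right)}} + \frac{C}{k{\left(o{\left(-4,-5 \right)} \right)}} = \frac{13960}{193} - \frac{52509808}{3883 \frac{3 \left(-4\right)^{2}}{2}} = 13960 \cdot \frac{1}{193} - \frac{52509808}{3883 \cdot \frac{3}{2} \cdot 16} = \frac{13960}{193} - \frac{52509808}{3883 \cdot 24} = \frac{13960}{193} - \frac{6563726}{11649} = - \frac{1104179078}{2248257}$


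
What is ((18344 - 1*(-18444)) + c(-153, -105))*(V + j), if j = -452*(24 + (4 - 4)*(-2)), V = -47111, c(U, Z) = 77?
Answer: -2136658535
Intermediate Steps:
j = -10848 (j = -452*(24 + 0*(-2)) = -452*(24 + 0) = -452*24 = -10848)
((18344 - 1*(-18444)) + c(-153, -105))*(V + j) = ((18344 - 1*(-18444)) + 77)*(-47111 - 10848) = ((18344 + 18444) + 77)*(-57959) = (36788 + 77)*(-57959) = 36865*(-57959) = -2136658535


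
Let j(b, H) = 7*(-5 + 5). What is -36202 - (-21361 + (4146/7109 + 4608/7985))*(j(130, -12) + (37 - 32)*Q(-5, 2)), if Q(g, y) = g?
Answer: -6473499437161/11353073 ≈ -5.7020e+5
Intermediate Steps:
j(b, H) = 0 (j(b, H) = 7*0 = 0)
-36202 - (-21361 + (4146/7109 + 4608/7985))*(j(130, -12) + (37 - 32)*Q(-5, 2)) = -36202 - (-21361 + (4146/7109 + 4608/7985))*(0 + (37 - 32)*(-5)) = -36202 - (-21361 + (4146*(1/7109) + 4608*(1/7985)))*(0 + 5*(-5)) = -36202 - (-21361 + (4146/7109 + 4608/7985))*(0 - 25) = -36202 - (-21361 + 65864082/56765365)*(-25) = -36202 - (-1212499097683)*(-25)/56765365 = -36202 - 1*6062495488415/11353073 = -36202 - 6062495488415/11353073 = -6473499437161/11353073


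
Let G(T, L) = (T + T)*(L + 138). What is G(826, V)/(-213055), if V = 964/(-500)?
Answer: -28098868/26631875 ≈ -1.0551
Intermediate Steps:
V = -241/125 (V = 964*(-1/500) = -241/125 ≈ -1.9280)
G(T, L) = 2*T*(138 + L) (G(T, L) = (2*T)*(138 + L) = 2*T*(138 + L))
G(826, V)/(-213055) = (2*826*(138 - 241/125))/(-213055) = (2*826*(17009/125))*(-1/213055) = (28098868/125)*(-1/213055) = -28098868/26631875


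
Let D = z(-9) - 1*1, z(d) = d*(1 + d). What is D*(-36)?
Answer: -2556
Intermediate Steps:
D = 71 (D = -9*(1 - 9) - 1*1 = -9*(-8) - 1 = 72 - 1 = 71)
D*(-36) = 71*(-36) = -2556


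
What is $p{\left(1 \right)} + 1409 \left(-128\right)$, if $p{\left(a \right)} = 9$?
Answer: $-180343$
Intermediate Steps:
$p{\left(1 \right)} + 1409 \left(-128\right) = 9 + 1409 \left(-128\right) = 9 - 180352 = -180343$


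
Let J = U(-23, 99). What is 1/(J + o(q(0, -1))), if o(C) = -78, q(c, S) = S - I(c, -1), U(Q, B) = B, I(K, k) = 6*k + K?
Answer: 1/21 ≈ 0.047619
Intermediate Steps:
I(K, k) = K + 6*k
q(c, S) = 6 + S - c (q(c, S) = S - (c + 6*(-1)) = S - (c - 6) = S - (-6 + c) = S + (6 - c) = 6 + S - c)
J = 99
1/(J + o(q(0, -1))) = 1/(99 - 78) = 1/21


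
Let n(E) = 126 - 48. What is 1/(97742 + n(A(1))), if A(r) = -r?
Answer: 1/97820 ≈ 1.0223e-5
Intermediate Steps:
n(E) = 78
1/(97742 + n(A(1))) = 1/(97742 + 78) = 1/97820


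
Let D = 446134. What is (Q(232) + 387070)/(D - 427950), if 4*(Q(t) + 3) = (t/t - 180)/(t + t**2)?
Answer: 83693174829/3931817216 ≈ 21.286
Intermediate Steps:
Q(t) = -3 - 179/(4*(t + t**2)) (Q(t) = -3 + ((t/t - 180)/(t + t**2))/4 = -3 + ((1 - 180)/(t + t**2))/4 = -3 + (-179/(t + t**2))/4 = -3 - 179/(4*(t + t**2)))
(Q(232) + 387070)/(D - 427950) = ((1/4)*(-179 - 12*232 - 12*232**2)/(232*(1 + 232)) + 387070)/(446134 - 427950) = ((1/4)*(1/232)*(-179 - 2784 - 12*53824)/233 + 387070)/18184 = ((1/4)*(1/232)*(1/233)*(-179 - 2784 - 645888) + 387070)*(1/18184) = ((1/4)*(1/232)*(1/233)*(-648851) + 387070)*(1/18184) = (-648851/216224 + 387070)*(1/18184) = (83693174829/216224)*(1/18184) = 83693174829/3931817216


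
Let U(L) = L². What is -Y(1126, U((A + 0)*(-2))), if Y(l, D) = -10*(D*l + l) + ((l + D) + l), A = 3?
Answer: 414332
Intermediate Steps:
Y(l, D) = D - 8*l - 10*D*l (Y(l, D) = -10*(l + D*l) + ((D + l) + l) = (-10*l - 10*D*l) + (D + 2*l) = D - 8*l - 10*D*l)
-Y(1126, U((A + 0)*(-2))) = -(((3 + 0)*(-2))² - 8*1126 - 10*((3 + 0)*(-2))²*1126) = -((3*(-2))² - 9008 - 10*(3*(-2))²*1126) = -((-6)² - 9008 - 10*(-6)²*1126) = -(36 - 9008 - 10*36*1126) = -(36 - 9008 - 405360) = -1*(-414332) = 414332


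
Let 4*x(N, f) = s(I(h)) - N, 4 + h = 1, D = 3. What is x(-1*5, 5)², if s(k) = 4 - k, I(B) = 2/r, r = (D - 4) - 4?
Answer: 2209/400 ≈ 5.5225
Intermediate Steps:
h = -3 (h = -4 + 1 = -3)
r = -5 (r = (3 - 4) - 4 = -1 - 4 = -5)
I(B) = -⅖ (I(B) = 2/(-5) = 2*(-⅕) = -⅖)
x(N, f) = 11/10 - N/4 (x(N, f) = ((4 - 1*(-⅖)) - N)/4 = ((4 + ⅖) - N)/4 = (22/5 - N)/4 = 11/10 - N/4)
x(-1*5, 5)² = (11/10 - (-1)*5/4)² = (11/10 - ¼*(-5))² = (11/10 + 5/4)² = (47/20)² = 2209/400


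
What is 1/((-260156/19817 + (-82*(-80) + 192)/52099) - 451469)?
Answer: -1032445883/466130730415187 ≈ -2.2149e-6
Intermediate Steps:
1/((-260156/19817 + (-82*(-80) + 192)/52099) - 451469) = 1/((-260156*1/19817 + (6560 + 192)*(1/52099)) - 451469) = 1/((-260156/19817 + 6752*(1/52099)) - 451469) = 1/((-260156/19817 + 6752/52099) - 451469) = 1/(-13420063060/1032445883 - 451469) = 1/(-466130730415187/1032445883) = -1032445883/466130730415187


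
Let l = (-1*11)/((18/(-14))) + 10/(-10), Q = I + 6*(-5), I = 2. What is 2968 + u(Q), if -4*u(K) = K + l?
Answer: 26758/9 ≈ 2973.1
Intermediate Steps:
Q = -28 (Q = 2 + 6*(-5) = 2 - 30 = -28)
l = 68/9 (l = -11/(18*(-1/14)) + 10*(-1/10) = -11/(-9/7) - 1 = -11*(-7/9) - 1 = 77/9 - 1 = 68/9 ≈ 7.5556)
u(K) = -17/9 - K/4 (u(K) = -(K + 68/9)/4 = -(68/9 + K)/4 = -17/9 - K/4)
2968 + u(Q) = 2968 + (-17/9 - 1/4*(-28)) = 2968 + (-17/9 + 7) = 2968 + 46/9 = 26758/9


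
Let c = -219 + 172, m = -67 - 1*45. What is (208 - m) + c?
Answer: 273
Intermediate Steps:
m = -112 (m = -67 - 45 = -112)
c = -47
(208 - m) + c = (208 - 1*(-112)) - 47 = (208 + 112) - 47 = 320 - 47 = 273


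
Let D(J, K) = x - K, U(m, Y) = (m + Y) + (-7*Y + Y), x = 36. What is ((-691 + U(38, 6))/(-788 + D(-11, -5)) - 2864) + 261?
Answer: -1943758/747 ≈ -2602.1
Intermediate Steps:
U(m, Y) = m - 5*Y (U(m, Y) = (Y + m) - 6*Y = m - 5*Y)
D(J, K) = 36 - K
((-691 + U(38, 6))/(-788 + D(-11, -5)) - 2864) + 261 = ((-691 + (38 - 5*6))/(-788 + (36 - 1*(-5))) - 2864) + 261 = ((-691 + (38 - 30))/(-788 + (36 + 5)) - 2864) + 261 = ((-691 + 8)/(-788 + 41) - 2864) + 261 = (-683/(-747) - 2864) + 261 = (-683*(-1/747) - 2864) + 261 = (683/747 - 2864) + 261 = -2138725/747 + 261 = -1943758/747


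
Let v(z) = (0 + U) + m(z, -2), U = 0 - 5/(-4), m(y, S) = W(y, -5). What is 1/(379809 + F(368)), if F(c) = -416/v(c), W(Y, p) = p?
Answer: 15/5698799 ≈ 2.6321e-6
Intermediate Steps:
m(y, S) = -5
U = 5/4 (U = 0 - 5*(-1/4) = 0 + 5/4 = 5/4 ≈ 1.2500)
v(z) = -15/4 (v(z) = (0 + 5/4) - 5 = 5/4 - 5 = -15/4)
F(c) = 1664/15 (F(c) = -416/(-15/4) = -416*(-4/15) = 1664/15)
1/(379809 + F(368)) = 1/(379809 + 1664/15) = 1/(5698799/15) = 15/5698799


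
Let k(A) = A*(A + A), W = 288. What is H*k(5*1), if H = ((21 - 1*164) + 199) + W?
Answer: 17200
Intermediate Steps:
k(A) = 2*A**2 (k(A) = A*(2*A) = 2*A**2)
H = 344 (H = ((21 - 1*164) + 199) + 288 = ((21 - 164) + 199) + 288 = (-143 + 199) + 288 = 56 + 288 = 344)
H*k(5*1) = 344*(2*(5*1)**2) = 344*(2*5**2) = 344*(2*25) = 344*50 = 17200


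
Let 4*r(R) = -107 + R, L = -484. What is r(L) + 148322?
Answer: 592697/4 ≈ 1.4817e+5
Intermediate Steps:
r(R) = -107/4 + R/4 (r(R) = (-107 + R)/4 = -107/4 + R/4)
r(L) + 148322 = (-107/4 + (¼)*(-484)) + 148322 = (-107/4 - 121) + 148322 = -591/4 + 148322 = 592697/4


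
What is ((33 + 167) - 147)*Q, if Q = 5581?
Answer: 295793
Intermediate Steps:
((33 + 167) - 147)*Q = ((33 + 167) - 147)*5581 = (200 - 147)*5581 = 53*5581 = 295793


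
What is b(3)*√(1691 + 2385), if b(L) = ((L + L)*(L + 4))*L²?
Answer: 756*√1019 ≈ 24133.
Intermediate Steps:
b(L) = 2*L³*(4 + L) (b(L) = ((2*L)*(4 + L))*L² = (2*L*(4 + L))*L² = 2*L³*(4 + L))
b(3)*√(1691 + 2385) = (2*3³*(4 + 3))*√(1691 + 2385) = (2*27*7)*√4076 = 378*(2*√1019) = 756*√1019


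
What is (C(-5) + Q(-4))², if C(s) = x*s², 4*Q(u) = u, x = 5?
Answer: 15376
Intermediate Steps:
Q(u) = u/4
C(s) = 5*s²
(C(-5) + Q(-4))² = (5*(-5)² + (¼)*(-4))² = (5*25 - 1)² = (125 - 1)² = 124² = 15376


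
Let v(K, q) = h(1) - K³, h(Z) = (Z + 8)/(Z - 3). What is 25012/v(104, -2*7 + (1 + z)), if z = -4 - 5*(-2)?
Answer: -50024/2249737 ≈ -0.022235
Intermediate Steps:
z = 6 (z = -4 + 10 = 6)
h(Z) = (8 + Z)/(-3 + Z)
v(K, q) = -9/2 - K³ (v(K, q) = (8 + 1)/(-3 + 1) - K³ = 9/(-2) - K³ = -½*9 - K³ = -9/2 - K³)
25012/v(104, -2*7 + (1 + z)) = 25012/(-9/2 - 1*104³) = 25012/(-9/2 - 1*1124864) = 25012/(-9/2 - 1124864) = 25012/(-2249737/2) = 25012*(-2/2249737) = -50024/2249737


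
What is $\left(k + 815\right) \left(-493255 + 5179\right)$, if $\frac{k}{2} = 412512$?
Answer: $-403072195764$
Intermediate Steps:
$k = 825024$ ($k = 2 \cdot 412512 = 825024$)
$\left(k + 815\right) \left(-493255 + 5179\right) = \left(825024 + 815\right) \left(-493255 + 5179\right) = 825839 \left(-488076\right) = -403072195764$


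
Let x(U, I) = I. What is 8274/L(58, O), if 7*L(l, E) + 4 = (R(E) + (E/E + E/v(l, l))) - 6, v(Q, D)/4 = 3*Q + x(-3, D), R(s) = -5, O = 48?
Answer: -3359244/809 ≈ -4152.3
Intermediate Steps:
v(Q, D) = 4*D + 12*Q (v(Q, D) = 4*(3*Q + D) = 4*(D + 3*Q) = 4*D + 12*Q)
L(l, E) = -2 + E/(112*l) (L(l, E) = -4/7 + ((-5 + (E/E + E/(4*l + 12*l))) - 6)/7 = -4/7 + ((-5 + (1 + E/((16*l)))) - 6)/7 = -4/7 + ((-5 + (1 + E*(1/(16*l)))) - 6)/7 = -4/7 + ((-5 + (1 + E/(16*l))) - 6)/7 = -4/7 + ((-4 + E/(16*l)) - 6)/7 = -4/7 + (-10 + E/(16*l))/7 = -4/7 + (-10/7 + E/(112*l)) = -2 + E/(112*l))
8274/L(58, O) = 8274/(-2 + (1/112)*48/58) = 8274/(-2 + (1/112)*48*(1/58)) = 8274/(-2 + 3/406) = 8274/(-809/406) = 8274*(-406/809) = -3359244/809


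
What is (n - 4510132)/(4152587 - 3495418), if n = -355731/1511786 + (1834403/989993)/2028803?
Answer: -48391062889051071493153/7051036366251857050442 ≈ -6.8630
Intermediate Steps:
n = -2524675666471577/10729411104680618 (n = -355731*1/1511786 + (1834403*(1/989993))*(1/2028803) = -1257/5342 + (1834403/989993)*(1/2028803) = -1257/5342 + 1834403/2008500768379 = -2524675666471577/10729411104680618 ≈ -0.23530)
(n - 4510132)/(4152587 - 3495418) = (-2524675666471577/10729411104680618 - 4510132)/(4152587 - 3495418) = -48391062889051071493153/10729411104680618/657169 = -48391062889051071493153/10729411104680618*1/657169 = -48391062889051071493153/7051036366251857050442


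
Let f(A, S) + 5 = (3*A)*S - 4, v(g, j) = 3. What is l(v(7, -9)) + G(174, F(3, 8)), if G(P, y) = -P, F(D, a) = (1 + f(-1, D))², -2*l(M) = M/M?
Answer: -349/2 ≈ -174.50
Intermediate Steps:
f(A, S) = -9 + 3*A*S (f(A, S) = -5 + ((3*A)*S - 4) = -5 + (3*A*S - 4) = -5 + (-4 + 3*A*S) = -9 + 3*A*S)
l(M) = -½ (l(M) = -M/(2*M) = -½*1 = -½)
F(D, a) = (-8 - 3*D)² (F(D, a) = (1 + (-9 + 3*(-1)*D))² = (1 + (-9 - 3*D))² = (-8 - 3*D)²)
l(v(7, -9)) + G(174, F(3, 8)) = -½ - 1*174 = -½ - 174 = -349/2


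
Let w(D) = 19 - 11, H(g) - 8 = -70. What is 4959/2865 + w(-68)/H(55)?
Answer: 47423/29605 ≈ 1.6019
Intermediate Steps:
H(g) = -62 (H(g) = 8 - 70 = -62)
w(D) = 8
4959/2865 + w(-68)/H(55) = 4959/2865 + 8/(-62) = 4959*(1/2865) + 8*(-1/62) = 1653/955 - 4/31 = 47423/29605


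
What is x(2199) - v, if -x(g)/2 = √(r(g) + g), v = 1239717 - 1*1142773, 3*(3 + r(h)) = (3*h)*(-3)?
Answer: -96944 - 6*I*√489 ≈ -96944.0 - 132.68*I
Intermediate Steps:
r(h) = -3 - 3*h (r(h) = -3 + ((3*h)*(-3))/3 = -3 + (-9*h)/3 = -3 - 3*h)
v = 96944 (v = 1239717 - 1142773 = 96944)
x(g) = -2*√(-3 - 2*g) (x(g) = -2*√((-3 - 3*g) + g) = -2*√(-3 - 2*g))
x(2199) - v = -2*√(-3 - 2*2199) - 1*96944 = -2*√(-3 - 4398) - 96944 = -6*I*√489 - 96944 = -96944 - 6*I*√489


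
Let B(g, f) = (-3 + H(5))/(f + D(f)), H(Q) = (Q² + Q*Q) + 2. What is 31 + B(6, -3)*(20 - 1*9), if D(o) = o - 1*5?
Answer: -18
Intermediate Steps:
D(o) = -5 + o (D(o) = o - 5 = -5 + o)
H(Q) = 2 + 2*Q² (H(Q) = (Q² + Q²) + 2 = 2*Q² + 2 = 2 + 2*Q²)
B(g, f) = 49/(-5 + 2*f) (B(g, f) = (-3 + (2 + 2*5²))/(f + (-5 + f)) = (-3 + (2 + 2*25))/(-5 + 2*f) = (-3 + (2 + 50))/(-5 + 2*f) = (-3 + 52)/(-5 + 2*f) = 49/(-5 + 2*f))
31 + B(6, -3)*(20 - 1*9) = 31 + (49/(-5 + 2*(-3)))*(20 - 1*9) = 31 + (49/(-5 - 6))*(20 - 9) = 31 + (49/(-11))*11 = 31 + (49*(-1/11))*11 = 31 - 49/11*11 = 31 - 49 = -18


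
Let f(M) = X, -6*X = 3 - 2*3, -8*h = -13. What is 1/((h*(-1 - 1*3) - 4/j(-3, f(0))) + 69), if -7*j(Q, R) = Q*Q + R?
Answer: 38/2487 ≈ 0.015279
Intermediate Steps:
h = 13/8 (h = -1/8*(-13) = 13/8 ≈ 1.6250)
X = 1/2 (X = -(3 - 2*3)/6 = -(3 - 6)/6 = -1/6*(-3) = 1/2 ≈ 0.50000)
f(M) = 1/2
j(Q, R) = -R/7 - Q**2/7 (j(Q, R) = -(Q*Q + R)/7 = -(Q**2 + R)/7 = -(R + Q**2)/7 = -R/7 - Q**2/7)
1/((h*(-1 - 1*3) - 4/j(-3, f(0))) + 69) = 1/((13*(-1 - 1*3)/8 - 4/(-1/7*1/2 - 1/7*(-3)**2)) + 69) = 1/((13*(-1 - 3)/8 - 4/(-1/14 - 1/7*9)) + 69) = 1/(((13/8)*(-4) - 4/(-1/14 - 9/7)) + 69) = 1/((-13/2 - 4/(-19/14)) + 69) = 1/((-13/2 - 4*(-14/19)) + 69) = 1/((-13/2 + 56/19) + 69) = 1/(-135/38 + 69) = 1/(2487/38) = 38/2487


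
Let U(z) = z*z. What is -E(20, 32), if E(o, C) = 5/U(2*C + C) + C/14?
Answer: -147491/64512 ≈ -2.2863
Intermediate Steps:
U(z) = z**2
E(o, C) = C/14 + 5/(9*C**2) (E(o, C) = 5/((2*C + C)**2) + C/14 = 5/((3*C)**2) + C*(1/14) = 5/((9*C**2)) + C/14 = 5*(1/(9*C**2)) + C/14 = 5/(9*C**2) + C/14 = C/14 + 5/(9*C**2))
-E(20, 32) = -((1/14)*32 + (5/9)/32**2) = -(16/7 + (5/9)*(1/1024)) = -(16/7 + 5/9216) = -1*147491/64512 = -147491/64512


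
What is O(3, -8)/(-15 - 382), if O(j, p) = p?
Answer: 8/397 ≈ 0.020151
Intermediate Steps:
O(3, -8)/(-15 - 382) = -8/(-15 - 382) = -8/(-397) = -1/397*(-8) = 8/397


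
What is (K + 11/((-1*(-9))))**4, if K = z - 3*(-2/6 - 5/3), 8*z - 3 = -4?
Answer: 68184176641/26873856 ≈ 2537.2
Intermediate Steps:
z = -1/8 (z = 3/8 + (1/8)*(-4) = 3/8 - 1/2 = -1/8 ≈ -0.12500)
K = 47/8 (K = -1/8 - 3*(-2/6 - 5/3) = -1/8 - 3*(-2*1/6 - 5*1/3) = -1/8 - 3*(-1/3 - 5/3) = -1/8 - 3*(-2) = -1/8 + 6 = 47/8 ≈ 5.8750)
(K + 11/((-1*(-9))))**4 = (47/8 + 11/((-1*(-9))))**4 = (47/8 + 11/9)**4 = (511/72)**4 = 68184176641/26873856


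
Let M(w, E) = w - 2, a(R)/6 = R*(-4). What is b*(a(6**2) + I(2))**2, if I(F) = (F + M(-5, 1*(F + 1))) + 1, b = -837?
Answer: -630615888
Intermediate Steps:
a(R) = -24*R (a(R) = 6*(R*(-4)) = 6*(-4*R) = -24*R)
M(w, E) = -2 + w
I(F) = -6 + F (I(F) = (F + (-2 - 5)) + 1 = (F - 7) + 1 = (-7 + F) + 1 = -6 + F)
b*(a(6**2) + I(2))**2 = -837*(-24*6**2 + (-6 + 2))**2 = -837*(-24*36 - 4)**2 = -837*(-864 - 4)**2 = -837*(-868)**2 = -837*753424 = -630615888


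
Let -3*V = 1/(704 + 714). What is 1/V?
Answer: -4254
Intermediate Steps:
V = -1/4254 (V = -1/(3*(704 + 714)) = -1/3/1418 = -1/3*1/1418 = -1/4254 ≈ -0.00023507)
1/V = 1/(-1/4254) = -4254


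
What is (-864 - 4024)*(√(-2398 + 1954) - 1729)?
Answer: 8451352 - 9776*I*√111 ≈ 8.4514e+6 - 1.03e+5*I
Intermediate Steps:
(-864 - 4024)*(√(-2398 + 1954) - 1729) = -4888*(√(-444) - 1729) = -4888*(2*I*√111 - 1729) = -4888*(-1729 + 2*I*√111) = 8451352 - 9776*I*√111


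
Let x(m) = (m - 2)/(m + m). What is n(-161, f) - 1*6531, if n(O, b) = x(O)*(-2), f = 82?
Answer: -1051654/161 ≈ -6532.0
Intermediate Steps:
x(m) = (-2 + m)/(2*m) (x(m) = (-2 + m)/((2*m)) = (-2 + m)*(1/(2*m)) = (-2 + m)/(2*m))
n(O, b) = -(-2 + O)/O (n(O, b) = ((-2 + O)/(2*O))*(-2) = -(-2 + O)/O)
n(-161, f) - 1*6531 = (2 - 1*(-161))/(-161) - 1*6531 = -(2 + 161)/161 - 6531 = -1/161*163 - 6531 = -163/161 - 6531 = -1051654/161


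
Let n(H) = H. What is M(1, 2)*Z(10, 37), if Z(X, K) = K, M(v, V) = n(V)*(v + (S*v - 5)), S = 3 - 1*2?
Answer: -222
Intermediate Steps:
S = 1 (S = 3 - 2 = 1)
M(v, V) = V*(-5 + 2*v) (M(v, V) = V*(v + (1*v - 5)) = V*(v + (v - 5)) = V*(v + (-5 + v)) = V*(-5 + 2*v))
M(1, 2)*Z(10, 37) = (2*(-5 + 2*1))*37 = (2*(-5 + 2))*37 = (2*(-3))*37 = -6*37 = -222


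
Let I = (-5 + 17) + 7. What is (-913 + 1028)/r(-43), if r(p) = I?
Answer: 115/19 ≈ 6.0526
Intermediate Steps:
I = 19 (I = 12 + 7 = 19)
r(p) = 19
(-913 + 1028)/r(-43) = (-913 + 1028)/19 = 115*(1/19) = 115/19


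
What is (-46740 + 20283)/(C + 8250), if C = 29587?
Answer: -26457/37837 ≈ -0.69924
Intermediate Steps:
(-46740 + 20283)/(C + 8250) = (-46740 + 20283)/(29587 + 8250) = -26457/37837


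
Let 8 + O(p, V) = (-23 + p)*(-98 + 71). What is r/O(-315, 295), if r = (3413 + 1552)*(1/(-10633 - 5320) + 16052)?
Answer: 1271425060575/145459454 ≈ 8740.8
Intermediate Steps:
O(p, V) = 613 - 27*p (O(p, V) = -8 + (-23 + p)*(-98 + 71) = -8 + (-23 + p)*(-27) = -8 + (621 - 27*p) = 613 - 27*p)
r = 1271425060575/15953 (r = 4965*(1/(-15953) + 16052) = 4965*(-1/15953 + 16052) = 4965*(256077555/15953) = 1271425060575/15953 ≈ 7.9698e+7)
r/O(-315, 295) = 1271425060575/(15953*(613 - 27*(-315))) = 1271425060575/(15953*(613 + 8505)) = (1271425060575/15953)/9118 = (1271425060575/15953)*(1/9118) = 1271425060575/145459454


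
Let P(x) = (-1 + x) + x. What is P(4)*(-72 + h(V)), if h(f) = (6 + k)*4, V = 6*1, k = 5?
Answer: -196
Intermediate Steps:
V = 6
h(f) = 44 (h(f) = (6 + 5)*4 = 11*4 = 44)
P(x) = -1 + 2*x
P(4)*(-72 + h(V)) = (-1 + 2*4)*(-72 + 44) = (-1 + 8)*(-28) = 7*(-28) = -196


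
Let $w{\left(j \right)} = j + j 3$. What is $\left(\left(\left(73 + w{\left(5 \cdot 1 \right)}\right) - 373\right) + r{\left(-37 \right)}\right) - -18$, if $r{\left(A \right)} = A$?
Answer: $-299$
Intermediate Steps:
$w{\left(j \right)} = 4 j$ ($w{\left(j \right)} = j + 3 j = 4 j$)
$\left(\left(\left(73 + w{\left(5 \cdot 1 \right)}\right) - 373\right) + r{\left(-37 \right)}\right) - -18 = \left(\left(\left(73 + 4 \cdot 5 \cdot 1\right) - 373\right) - 37\right) - -18 = \left(\left(\left(73 + 4 \cdot 5\right) - 373\right) - 37\right) + 18 = \left(\left(\left(73 + 20\right) - 373\right) - 37\right) + 18 = \left(\left(93 - 373\right) - 37\right) + 18 = \left(-280 - 37\right) + 18 = -317 + 18 = -299$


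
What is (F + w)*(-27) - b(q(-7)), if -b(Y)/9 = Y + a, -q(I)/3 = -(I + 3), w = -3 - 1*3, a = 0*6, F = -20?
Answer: 594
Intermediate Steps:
a = 0
w = -6 (w = -3 - 3 = -6)
q(I) = 9 + 3*I (q(I) = -(-3)*(I + 3) = -(-3)*(3 + I) = -3*(-3 - I) = 9 + 3*I)
b(Y) = -9*Y (b(Y) = -9*(Y + 0) = -9*Y)
(F + w)*(-27) - b(q(-7)) = (-20 - 6)*(-27) - (-9)*(9 + 3*(-7)) = -26*(-27) - (-9)*(9 - 21) = 702 - (-9)*(-12) = 702 - 1*108 = 702 - 108 = 594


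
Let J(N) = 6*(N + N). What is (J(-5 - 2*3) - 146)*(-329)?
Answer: 91462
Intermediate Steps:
J(N) = 12*N (J(N) = 6*(2*N) = 12*N)
(J(-5 - 2*3) - 146)*(-329) = (12*(-5 - 2*3) - 146)*(-329) = (12*(-5 - 6) - 146)*(-329) = (12*(-11) - 146)*(-329) = (-132 - 146)*(-329) = -278*(-329) = 91462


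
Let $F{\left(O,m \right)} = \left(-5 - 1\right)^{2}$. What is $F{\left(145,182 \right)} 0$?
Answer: $0$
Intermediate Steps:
$F{\left(O,m \right)} = 36$ ($F{\left(O,m \right)} = \left(-6\right)^{2} = 36$)
$F{\left(145,182 \right)} 0 = 36 \cdot 0 = 0$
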